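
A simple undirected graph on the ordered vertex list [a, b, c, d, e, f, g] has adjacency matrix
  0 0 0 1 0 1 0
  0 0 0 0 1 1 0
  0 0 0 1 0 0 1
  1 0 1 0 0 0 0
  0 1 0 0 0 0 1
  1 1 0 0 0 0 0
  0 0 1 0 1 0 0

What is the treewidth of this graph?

2

A width-2 tree decomposition is:
Bags: B1 = {b, e, f}  B2 = {e, f, g}  B3 = {c, f, g}  B4 = {c, d, f}  B5 = {a, d, f}
Tree: B1–B2, B2–B3, B3–B4, B4–B5
The largest bag has 3 vertices, giving width 2; this decomposition certifies tw(G) ≤ 2. Since f–b–e–g–c–d–a–f is a cycle in G, G is not acyclic. Forests are exactly the graphs of treewidth ≤ 1, so tw(G) ≥ 2. Hence tw(G) = 2 exactly.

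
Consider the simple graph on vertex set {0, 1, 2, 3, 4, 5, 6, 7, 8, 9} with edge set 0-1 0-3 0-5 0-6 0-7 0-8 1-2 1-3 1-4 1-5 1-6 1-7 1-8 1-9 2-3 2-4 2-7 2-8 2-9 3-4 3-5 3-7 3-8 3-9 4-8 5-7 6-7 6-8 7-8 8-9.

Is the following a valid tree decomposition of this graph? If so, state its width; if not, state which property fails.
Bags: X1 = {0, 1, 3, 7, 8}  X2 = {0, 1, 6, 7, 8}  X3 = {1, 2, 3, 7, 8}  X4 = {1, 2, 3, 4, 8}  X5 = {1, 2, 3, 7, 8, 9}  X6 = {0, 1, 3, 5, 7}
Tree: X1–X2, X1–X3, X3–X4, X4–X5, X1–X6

No — bags containing vertex 7 are not connected in the tree.

A tree decomposition must satisfy three properties: every vertex lies in some bag; for every edge, both endpoints lie together in some bag; and for every vertex, the bags containing it form a connected subtree. Here bags containing vertex 7 are not connected in the tree, so the decomposition is invalid.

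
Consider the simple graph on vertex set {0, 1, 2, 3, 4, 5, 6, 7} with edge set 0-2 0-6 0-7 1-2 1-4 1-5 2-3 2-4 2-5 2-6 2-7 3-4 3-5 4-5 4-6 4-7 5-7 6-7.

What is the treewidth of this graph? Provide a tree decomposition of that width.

Every bag has size at most 4, so the width is 4 − 1 = 3 and tw(G) ≤ 3. For the lower bound, the 4 vertices {0, 2, 6, 7} are pairwise adjacent, and any tree decomposition puts a clique entirely inside one bag — forcing width ≥ 3. The upper and lower bounds meet at 3, so that is the treewidth.

Treewidth 3.
One such decomposition:
Bags: B1 = {1, 2, 4, 5}  B2 = {2, 4, 5, 7}  B3 = {2, 3, 4, 5}  B4 = {2, 4, 6, 7}  B5 = {0, 2, 6, 7}
Tree: B1–B2, B1–B3, B2–B4, B4–B5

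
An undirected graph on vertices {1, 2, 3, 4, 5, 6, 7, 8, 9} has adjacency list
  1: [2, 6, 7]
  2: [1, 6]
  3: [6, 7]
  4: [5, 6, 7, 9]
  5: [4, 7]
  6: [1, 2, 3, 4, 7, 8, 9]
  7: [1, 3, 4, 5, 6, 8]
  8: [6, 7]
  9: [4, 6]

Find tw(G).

2

A width-2 tree decomposition is:
Bags: B1 = {4, 6, 7}  B2 = {4, 6, 9}  B3 = {1, 6, 7}  B4 = {3, 6, 7}  B5 = {4, 5, 7}  B6 = {1, 2, 6}  B7 = {6, 7, 8}
Tree: B1–B2, B1–B3, B1–B4, B1–B5, B3–B6, B1–B7
The largest bag has 3 vertices, giving width 2; this decomposition certifies tw(G) ≤ 2. On the other hand G contains the 3-clique {4, 5, 7}. A clique must lie in a single bag of any decomposition, so no decomposition can have width below 2. Combining the bounds, tw(G) = 2.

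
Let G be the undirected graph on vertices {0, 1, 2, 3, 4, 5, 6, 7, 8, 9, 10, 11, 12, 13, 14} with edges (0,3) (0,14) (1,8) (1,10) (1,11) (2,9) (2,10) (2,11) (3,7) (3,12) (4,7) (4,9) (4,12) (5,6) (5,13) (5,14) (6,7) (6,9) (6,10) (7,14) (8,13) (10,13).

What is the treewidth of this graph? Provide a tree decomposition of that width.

Each bag holds 4 vertices, so the decomposition has width 3, which upper-bounds the treewidth. For the lower bound: the 4 vertex sets {0,3,12}, {14}, {7}, {4,5,6,9} are disjoint, each induces a connected subgraph, and every pair is joined by at least one edge of G. Contracting each set to a single vertex therefore yields K_{4} as a minor, and since treewidth is minor-monotone, tw(G) ≥ tw(K_{4}) = 3. Therefore the treewidth is 3.

Treewidth 3.
One such decomposition:
Bags: B1 = {0, 3, 12, 14}  B2 = {3, 7, 12, 14}  B3 = {4, 7, 12, 14}  B4 = {4, 5, 7, 14}  B5 = {4, 5, 6, 7}  B6 = {4, 5, 6, 9}  B7 = {5, 6, 9, 13}  B8 = {6, 9, 10, 13}  B9 = {2, 9, 10, 13}  B10 = {2, 8, 10, 13}  B11 = {1, 2, 8, 10}  B12 = {1, 2, 8, 11}
Tree: B1–B2, B2–B3, B3–B4, B4–B5, B5–B6, B6–B7, B7–B8, B8–B9, B9–B10, B10–B11, B11–B12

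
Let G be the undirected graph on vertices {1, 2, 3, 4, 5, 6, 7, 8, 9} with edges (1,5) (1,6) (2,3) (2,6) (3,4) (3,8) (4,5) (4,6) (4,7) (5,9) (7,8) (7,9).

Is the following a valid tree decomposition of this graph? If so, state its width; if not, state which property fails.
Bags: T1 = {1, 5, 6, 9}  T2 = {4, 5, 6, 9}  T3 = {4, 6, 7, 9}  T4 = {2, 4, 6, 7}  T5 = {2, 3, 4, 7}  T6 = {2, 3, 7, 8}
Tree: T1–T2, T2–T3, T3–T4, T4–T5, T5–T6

Yes; width 3.

Every vertex of G appears in some bag (union = {1, 2, 3, 4, 5, 6, 7, 8, 9}); every edge is covered by a bag; and for each vertex v the set of bags containing v is connected in the bag tree. The decomposition is therefore valid. The largest bag has 4 vertices, so the width is 3.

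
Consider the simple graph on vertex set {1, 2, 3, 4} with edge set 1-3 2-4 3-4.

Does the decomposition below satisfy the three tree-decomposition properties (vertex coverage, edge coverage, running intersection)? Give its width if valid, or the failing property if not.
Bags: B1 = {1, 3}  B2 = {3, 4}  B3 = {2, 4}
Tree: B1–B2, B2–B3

Every vertex of G appears in some bag (union = {1, 2, 3, 4}); every edge is covered by a bag; and for each vertex v the set of bags containing v is connected in the bag tree. The decomposition is therefore valid. The largest bag has 2 vertices, so the width is 1.

Yes; width 1.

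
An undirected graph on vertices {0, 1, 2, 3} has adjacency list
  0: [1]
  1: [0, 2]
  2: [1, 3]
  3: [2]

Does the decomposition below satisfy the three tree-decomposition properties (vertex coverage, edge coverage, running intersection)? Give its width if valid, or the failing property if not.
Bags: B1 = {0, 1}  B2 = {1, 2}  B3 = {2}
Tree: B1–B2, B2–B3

A tree decomposition must satisfy three properties: every vertex lies in some bag; for every edge, both endpoints lie together in some bag; and for every vertex, the bags containing it form a connected subtree. Here vertex 3 appears in no bag, so the decomposition is invalid.

No — vertex 3 appears in no bag.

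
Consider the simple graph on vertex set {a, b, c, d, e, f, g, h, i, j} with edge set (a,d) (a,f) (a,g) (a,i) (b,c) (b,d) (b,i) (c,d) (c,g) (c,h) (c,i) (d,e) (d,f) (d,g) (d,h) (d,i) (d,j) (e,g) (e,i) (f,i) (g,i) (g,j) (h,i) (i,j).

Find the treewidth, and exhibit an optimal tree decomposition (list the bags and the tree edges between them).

Treewidth 3.
One optimal decomposition is:
Bags: B1 = {a, d, g, i}  B2 = {d, g, i, j}  B3 = {c, d, g, i}  B4 = {d, e, g, i}  B5 = {c, d, h, i}  B6 = {a, d, f, i}  B7 = {b, c, d, i}
Tree: B1–B2, B1–B3, B3–B4, B3–B5, B1–B6, B3–B7

Every bag has size at most 4, so the width is 4 − 1 = 3 and tw(G) ≤ 3. Conversely, {d, g, i, j} is a clique of size 4, and the vertices of any clique must share a bag in every tree decomposition; so some bag has ≥ 4 vertices and tw(G) ≥ 3. Hence tw(G) = 3 exactly.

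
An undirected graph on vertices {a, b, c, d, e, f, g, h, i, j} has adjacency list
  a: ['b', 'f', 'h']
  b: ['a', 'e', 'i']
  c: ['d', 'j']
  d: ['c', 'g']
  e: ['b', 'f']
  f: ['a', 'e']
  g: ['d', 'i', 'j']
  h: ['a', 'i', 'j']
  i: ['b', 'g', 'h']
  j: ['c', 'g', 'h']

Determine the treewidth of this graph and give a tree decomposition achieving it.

Treewidth 2.
One optimal decomposition is:
Bags: B1 = {c, d, j}  B2 = {d, g, j}  B3 = {g, h, j}  B4 = {g, h, i}  B5 = {a, h, i}  B6 = {a, b, i}  B7 = {a, b, f}  B8 = {b, e, f}
Tree: B1–B2, B2–B3, B3–B4, B4–B5, B5–B6, B6–B7, B7–B8

The largest bag has 3 vertices, giving width 2; this decomposition certifies tw(G) ≤ 2. The edges c–d–g–j–c form a cycle, so G is not a tree and its treewidth is at least 2. Combining the bounds, tw(G) = 2.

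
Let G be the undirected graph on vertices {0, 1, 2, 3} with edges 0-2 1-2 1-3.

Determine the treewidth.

1

A width-1 tree decomposition is:
Bags: B1 = {0, 2}  B2 = {1, 2}  B3 = {1, 3}
Tree: B1–B2, B2–B3
Every bag has size at most 2, so the width is 2 − 1 = 1 and tw(G) ≤ 1. Since G has at least one edge (e.g. 0–2), it is not an edgeless graph, so tw(G) ≥ 1. The upper and lower bounds meet at 1, so that is the treewidth.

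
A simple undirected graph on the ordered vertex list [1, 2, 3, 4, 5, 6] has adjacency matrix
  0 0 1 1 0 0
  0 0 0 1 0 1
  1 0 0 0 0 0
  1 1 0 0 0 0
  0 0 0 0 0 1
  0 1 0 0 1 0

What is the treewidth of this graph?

A width-1 tree decomposition is:
Bags: B1 = {5, 6}  B2 = {2, 6}  B3 = {2, 4}  B4 = {1, 4}  B5 = {1, 3}
Tree: B1–B2, B2–B3, B3–B4, B4–B5
Each bag holds 2 vertices, so the decomposition has width 1, which upper-bounds the treewidth. Any graph with an edge has treewidth ≥ 1, and G has the edge 5–6. Therefore the treewidth is 1.

1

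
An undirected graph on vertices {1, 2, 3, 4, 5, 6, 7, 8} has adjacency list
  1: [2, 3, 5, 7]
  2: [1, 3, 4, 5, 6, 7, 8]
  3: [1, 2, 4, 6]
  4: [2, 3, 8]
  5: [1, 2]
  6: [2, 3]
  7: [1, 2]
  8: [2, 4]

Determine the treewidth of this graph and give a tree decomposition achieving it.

Treewidth 2.
One such decomposition:
Bags: B1 = {2, 3, 6}  B2 = {2, 3, 4}  B3 = {1, 2, 3}  B4 = {1, 2, 5}  B5 = {1, 2, 7}  B6 = {2, 4, 8}
Tree: B1–B2, B1–B3, B3–B4, B3–B5, B2–B6

The largest bag has 3 vertices, giving width 2; this decomposition certifies tw(G) ≤ 2. Conversely, {2, 4, 8} is a clique of size 3, and the vertices of any clique must share a bag in every tree decomposition; so some bag has ≥ 3 vertices and tw(G) ≥ 2. Combining the bounds, tw(G) = 2.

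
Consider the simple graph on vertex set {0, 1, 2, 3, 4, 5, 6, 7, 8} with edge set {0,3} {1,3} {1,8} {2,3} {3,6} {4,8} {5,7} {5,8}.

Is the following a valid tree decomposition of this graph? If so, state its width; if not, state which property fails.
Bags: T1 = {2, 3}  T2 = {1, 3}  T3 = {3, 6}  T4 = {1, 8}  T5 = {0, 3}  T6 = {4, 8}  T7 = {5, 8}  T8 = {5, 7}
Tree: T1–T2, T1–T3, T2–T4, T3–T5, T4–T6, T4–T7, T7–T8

Yes; width 1.

Every vertex of G appears in some bag (union = {0, 1, 2, 3, 4, 5, 6, 7, 8}); every edge is covered by a bag; and for each vertex v the set of bags containing v is connected in the bag tree. The decomposition is therefore valid. The largest bag has 2 vertices, so the width is 1.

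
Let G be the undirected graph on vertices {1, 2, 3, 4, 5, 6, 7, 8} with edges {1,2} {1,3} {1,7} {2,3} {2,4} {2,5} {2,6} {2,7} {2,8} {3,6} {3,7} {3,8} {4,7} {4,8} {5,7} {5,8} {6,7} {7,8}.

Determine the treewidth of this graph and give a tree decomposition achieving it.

Treewidth 3.
One such decomposition:
Bags: B1 = {2, 3, 6, 7}  B2 = {2, 3, 7, 8}  B3 = {1, 2, 3, 7}  B4 = {2, 5, 7, 8}  B5 = {2, 4, 7, 8}
Tree: B1–B2, B1–B3, B2–B4, B2–B5

Every bag has size at most 4, so the width is 4 − 1 = 3 and tw(G) ≤ 3. For the lower bound, the 4 vertices {2, 3, 7, 8} are pairwise adjacent, and any tree decomposition puts a clique entirely inside one bag — forcing width ≥ 3. Combining the bounds, tw(G) = 3.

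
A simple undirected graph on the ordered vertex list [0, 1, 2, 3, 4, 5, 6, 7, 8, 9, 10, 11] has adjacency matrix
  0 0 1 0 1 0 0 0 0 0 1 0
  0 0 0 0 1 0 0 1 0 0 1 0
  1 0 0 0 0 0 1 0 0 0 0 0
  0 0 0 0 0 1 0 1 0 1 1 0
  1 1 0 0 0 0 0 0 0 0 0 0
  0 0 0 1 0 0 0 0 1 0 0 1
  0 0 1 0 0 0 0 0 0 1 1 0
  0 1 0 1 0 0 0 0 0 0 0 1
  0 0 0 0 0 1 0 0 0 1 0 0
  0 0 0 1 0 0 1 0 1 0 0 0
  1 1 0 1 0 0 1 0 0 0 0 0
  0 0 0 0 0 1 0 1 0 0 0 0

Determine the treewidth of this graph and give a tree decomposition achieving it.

Each bag holds 4 vertices, so the decomposition has width 3, which upper-bounds the treewidth. For the lower bound: the 4 vertex sets {0,2,4}, {1}, {10}, {3,6,7,9} are disjoint, each induces a connected subgraph, and every pair is joined by at least one edge of G. Contracting each set to a single vertex therefore yields K_{4} as a minor, and since treewidth is minor-monotone, tw(G) ≥ tw(K_{4}) = 3. Combining the bounds, tw(G) = 3.

Treewidth 3.
Bags: B1 = {0, 1, 2, 4}  B2 = {0, 1, 2, 10}  B3 = {1, 2, 6, 10}  B4 = {1, 6, 7, 10}  B5 = {3, 6, 7, 10}  B6 = {3, 6, 7, 9}  B7 = {3, 7, 9, 11}  B8 = {3, 5, 9, 11}  B9 = {5, 8, 9, 11}
Tree: B1–B2, B2–B3, B3–B4, B4–B5, B5–B6, B6–B7, B7–B8, B8–B9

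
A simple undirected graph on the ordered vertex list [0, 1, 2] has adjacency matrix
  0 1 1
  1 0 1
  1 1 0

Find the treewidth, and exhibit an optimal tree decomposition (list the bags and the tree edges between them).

With just one bag of size 3, the width is 3 − 1 = 2, so tw(G) ≤ 2. On the other hand G contains the 3-clique {0, 1, 2}. A clique must lie in a single bag of any decomposition, so no decomposition can have width below 2. Combining the bounds, tw(G) = 2.

Treewidth 2.
One such decomposition:
Bags: B1 = {0, 1, 2}
Tree: (single bag)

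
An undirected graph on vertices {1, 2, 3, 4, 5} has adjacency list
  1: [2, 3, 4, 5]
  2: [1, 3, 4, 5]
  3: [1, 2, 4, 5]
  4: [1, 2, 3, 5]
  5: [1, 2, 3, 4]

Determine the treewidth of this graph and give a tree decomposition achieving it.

Treewidth 4.
Bags: B1 = {1, 2, 3, 4, 5}
Tree: (single bag)

With just one bag of size 5, the width is 5 − 1 = 4, so tw(G) ≤ 4. For the lower bound, the 5 vertices {1, 2, 3, 4, 5} are pairwise adjacent, and any tree decomposition puts a clique entirely inside one bag — forcing width ≥ 4. Therefore the treewidth is 4.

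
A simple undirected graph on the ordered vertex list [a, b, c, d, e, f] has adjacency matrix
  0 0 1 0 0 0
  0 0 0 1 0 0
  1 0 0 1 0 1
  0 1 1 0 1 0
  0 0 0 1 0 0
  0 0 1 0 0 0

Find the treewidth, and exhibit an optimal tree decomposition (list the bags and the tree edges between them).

Treewidth 1.
Bags: B1 = {c, d}  B2 = {a, c}  B3 = {d, e}  B4 = {c, f}  B5 = {b, d}
Tree: B1–B2, B1–B3, B1–B4, B3–B5

Each bag holds 2 vertices, so the decomposition has width 1, which upper-bounds the treewidth. Any graph with an edge has treewidth ≥ 1, and G has the edge d–c. Hence tw(G) = 1 exactly.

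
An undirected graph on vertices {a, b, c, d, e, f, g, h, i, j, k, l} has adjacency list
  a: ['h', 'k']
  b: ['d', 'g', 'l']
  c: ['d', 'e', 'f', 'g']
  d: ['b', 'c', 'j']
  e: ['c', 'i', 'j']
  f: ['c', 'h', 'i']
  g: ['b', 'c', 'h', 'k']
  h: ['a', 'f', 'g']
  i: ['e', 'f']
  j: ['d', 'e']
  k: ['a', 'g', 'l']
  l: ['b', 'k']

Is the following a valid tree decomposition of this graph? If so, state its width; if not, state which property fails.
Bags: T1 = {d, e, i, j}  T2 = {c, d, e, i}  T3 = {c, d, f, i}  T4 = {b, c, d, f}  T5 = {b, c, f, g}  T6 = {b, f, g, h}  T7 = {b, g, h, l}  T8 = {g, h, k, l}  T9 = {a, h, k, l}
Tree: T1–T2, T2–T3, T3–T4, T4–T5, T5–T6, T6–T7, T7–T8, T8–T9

Yes; width 3.

Every vertex of G appears in some bag (union = {a, b, c, d, e, f, g, h, i, j, k, l}); every edge is covered by a bag; and for each vertex v the set of bags containing v is connected in the bag tree. The decomposition is therefore valid. The largest bag has 4 vertices, so the width is 3.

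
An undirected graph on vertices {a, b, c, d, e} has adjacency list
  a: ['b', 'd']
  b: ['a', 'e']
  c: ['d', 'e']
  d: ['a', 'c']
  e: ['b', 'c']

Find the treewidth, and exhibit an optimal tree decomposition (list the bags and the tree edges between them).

Treewidth 2.
Bags: B1 = {a, b, e}  B2 = {a, d, e}  B3 = {c, d, e}
Tree: B1–B2, B2–B3

Every bag has size at most 3, so the width is 3 − 1 = 2 and tw(G) ≤ 2. Since e–b–a–d–c–e is a cycle in G, G is not acyclic. Forests are exactly the graphs of treewidth ≤ 1, so tw(G) ≥ 2. Combining the bounds, tw(G) = 2.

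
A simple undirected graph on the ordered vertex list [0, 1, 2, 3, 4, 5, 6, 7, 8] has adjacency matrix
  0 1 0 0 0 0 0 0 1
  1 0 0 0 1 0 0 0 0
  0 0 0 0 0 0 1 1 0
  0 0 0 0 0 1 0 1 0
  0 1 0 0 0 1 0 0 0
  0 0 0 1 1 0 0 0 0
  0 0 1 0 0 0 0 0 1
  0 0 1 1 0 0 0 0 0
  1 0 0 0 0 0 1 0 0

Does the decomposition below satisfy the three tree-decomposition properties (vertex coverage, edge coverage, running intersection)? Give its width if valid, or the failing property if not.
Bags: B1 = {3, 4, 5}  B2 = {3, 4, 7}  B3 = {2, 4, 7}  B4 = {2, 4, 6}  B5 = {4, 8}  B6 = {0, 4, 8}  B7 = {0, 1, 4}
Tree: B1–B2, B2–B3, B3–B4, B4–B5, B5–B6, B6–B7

No — edge (6,8) lies in no bag.

A tree decomposition must satisfy three properties: every vertex lies in some bag; for every edge, both endpoints lie together in some bag; and for every vertex, the bags containing it form a connected subtree. Here edge (6,8) lies in no bag, so the decomposition is invalid.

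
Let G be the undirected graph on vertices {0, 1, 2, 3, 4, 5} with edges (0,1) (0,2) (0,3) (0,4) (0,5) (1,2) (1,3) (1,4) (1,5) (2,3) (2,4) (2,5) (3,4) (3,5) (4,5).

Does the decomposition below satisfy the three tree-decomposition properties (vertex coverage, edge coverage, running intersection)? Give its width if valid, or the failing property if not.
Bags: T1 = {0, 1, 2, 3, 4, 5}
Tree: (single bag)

Every vertex of G appears in some bag (union = {0, 1, 2, 3, 4, 5}); every edge is covered by a bag; and for each vertex v the set of bags containing v is connected in the bag tree. The decomposition is therefore valid. The largest bag has 6 vertices, so the width is 5.

Yes; width 5.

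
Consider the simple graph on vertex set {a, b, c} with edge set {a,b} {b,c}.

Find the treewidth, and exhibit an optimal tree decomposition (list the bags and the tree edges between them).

Treewidth 1.
Bags: B1 = {b, c}  B2 = {a, b}
Tree: B1–B2

Every bag has size at most 2, so the width is 2 − 1 = 1 and tw(G) ≤ 1. Any graph with an edge has treewidth ≥ 1, and G has the edge b–c. Combining the bounds, tw(G) = 1.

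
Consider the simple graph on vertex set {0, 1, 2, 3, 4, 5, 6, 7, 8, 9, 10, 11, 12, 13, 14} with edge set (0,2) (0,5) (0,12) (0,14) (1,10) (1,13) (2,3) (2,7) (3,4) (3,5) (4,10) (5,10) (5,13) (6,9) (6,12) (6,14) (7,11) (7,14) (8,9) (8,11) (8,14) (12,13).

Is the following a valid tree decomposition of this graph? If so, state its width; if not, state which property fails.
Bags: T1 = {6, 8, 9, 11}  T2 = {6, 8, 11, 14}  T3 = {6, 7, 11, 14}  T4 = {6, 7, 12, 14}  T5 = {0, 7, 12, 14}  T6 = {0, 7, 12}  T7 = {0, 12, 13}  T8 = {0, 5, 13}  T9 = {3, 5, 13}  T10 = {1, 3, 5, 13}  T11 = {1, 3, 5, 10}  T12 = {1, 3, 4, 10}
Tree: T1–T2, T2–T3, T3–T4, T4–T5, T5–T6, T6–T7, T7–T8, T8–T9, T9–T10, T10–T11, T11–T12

No — vertex 2 appears in no bag.

A tree decomposition must satisfy three properties: every vertex lies in some bag; for every edge, both endpoints lie together in some bag; and for every vertex, the bags containing it form a connected subtree. Here vertex 2 appears in no bag, so the decomposition is invalid.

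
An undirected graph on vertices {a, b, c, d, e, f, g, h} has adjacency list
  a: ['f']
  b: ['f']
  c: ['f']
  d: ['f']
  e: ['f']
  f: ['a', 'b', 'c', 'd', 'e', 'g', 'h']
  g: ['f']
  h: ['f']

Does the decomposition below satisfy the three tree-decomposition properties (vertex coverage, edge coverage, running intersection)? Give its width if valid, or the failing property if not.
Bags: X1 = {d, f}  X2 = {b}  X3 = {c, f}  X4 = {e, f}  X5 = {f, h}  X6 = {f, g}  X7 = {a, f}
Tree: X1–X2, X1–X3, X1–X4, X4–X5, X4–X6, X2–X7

No — edge (f,b) lies in no bag.

A tree decomposition must satisfy three properties: every vertex lies in some bag; for every edge, both endpoints lie together in some bag; and for every vertex, the bags containing it form a connected subtree. Here edge (f,b) lies in no bag, so the decomposition is invalid.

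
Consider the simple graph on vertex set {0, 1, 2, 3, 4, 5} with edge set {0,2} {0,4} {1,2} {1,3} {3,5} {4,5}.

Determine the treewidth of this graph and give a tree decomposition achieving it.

Every bag has size at most 3, so the width is 3 − 1 = 2 and tw(G) ≤ 2. For the lower bound, G contains the cycle 2–1–3–5–4–0–2, so G is not a forest; only forests have treewidth ≤ 1, hence tw(G) ≥ 2. Combining the bounds, tw(G) = 2.

Treewidth 2.
One optimal decomposition is:
Bags: B1 = {1, 2, 3}  B2 = {2, 3, 5}  B3 = {2, 4, 5}  B4 = {0, 2, 4}
Tree: B1–B2, B2–B3, B3–B4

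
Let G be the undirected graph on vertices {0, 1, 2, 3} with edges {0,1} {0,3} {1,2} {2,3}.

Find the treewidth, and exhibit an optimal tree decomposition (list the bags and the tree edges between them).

The largest bag has 3 vertices, giving width 2; this decomposition certifies tw(G) ≤ 2. For the lower bound, G contains the cycle 2–3–0–1–2, so G is not a forest; only forests have treewidth ≤ 1, hence tw(G) ≥ 2. Therefore the treewidth is 2.

Treewidth 2.
One such decomposition:
Bags: B1 = {0, 2, 3}  B2 = {0, 1, 2}
Tree: B1–B2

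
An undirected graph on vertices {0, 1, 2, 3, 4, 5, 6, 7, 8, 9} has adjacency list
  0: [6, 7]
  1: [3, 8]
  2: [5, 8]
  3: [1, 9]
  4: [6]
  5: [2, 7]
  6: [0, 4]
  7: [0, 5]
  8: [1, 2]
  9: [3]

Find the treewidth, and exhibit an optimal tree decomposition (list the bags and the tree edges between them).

Treewidth 1.
One optimal decomposition is:
Bags: B1 = {3, 9}  B2 = {1, 3}  B3 = {1, 8}  B4 = {2, 8}  B5 = {2, 5}  B6 = {5, 7}  B7 = {0, 7}  B8 = {0, 6}  B9 = {4, 6}
Tree: B1–B2, B2–B3, B3–B4, B4–B5, B5–B6, B6–B7, B7–B8, B8–B9

Each bag holds 2 vertices, so the decomposition has width 1, which upper-bounds the treewidth. Since G has at least one edge (e.g. 9–3), it is not an edgeless graph, so tw(G) ≥ 1. Therefore the treewidth is 1.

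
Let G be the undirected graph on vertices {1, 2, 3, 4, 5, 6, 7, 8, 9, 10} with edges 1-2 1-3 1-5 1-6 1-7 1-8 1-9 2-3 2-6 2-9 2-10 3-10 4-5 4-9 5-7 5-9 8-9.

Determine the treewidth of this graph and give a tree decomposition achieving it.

Treewidth 2.
One optimal decomposition is:
Bags: B1 = {1, 2, 9}  B2 = {1, 8, 9}  B3 = {1, 2, 3}  B4 = {1, 5, 9}  B5 = {1, 2, 6}  B6 = {4, 5, 9}  B7 = {1, 5, 7}  B8 = {2, 3, 10}
Tree: B1–B2, B1–B3, B1–B4, B3–B5, B4–B6, B4–B7, B3–B8

Every bag has size at most 3, so the width is 3 − 1 = 2 and tw(G) ≤ 2. Conversely, {1, 8, 9} is a clique of size 3, and the vertices of any clique must share a bag in every tree decomposition; so some bag has ≥ 3 vertices and tw(G) ≥ 2. Hence tw(G) = 2 exactly.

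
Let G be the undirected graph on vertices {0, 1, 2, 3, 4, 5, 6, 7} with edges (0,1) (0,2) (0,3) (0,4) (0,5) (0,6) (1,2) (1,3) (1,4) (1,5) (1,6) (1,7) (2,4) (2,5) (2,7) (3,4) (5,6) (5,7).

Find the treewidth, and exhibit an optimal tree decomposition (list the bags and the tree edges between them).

Treewidth 3.
Bags: B1 = {0, 1, 2, 4}  B2 = {0, 1, 2, 5}  B3 = {0, 1, 3, 4}  B4 = {0, 1, 5, 6}  B5 = {1, 2, 5, 7}
Tree: B1–B2, B1–B3, B2–B4, B2–B5

Every bag has size at most 4, so the width is 4 − 1 = 3 and tw(G) ≤ 3. Conversely, {0, 1, 2, 4} is a clique of size 4, and the vertices of any clique must share a bag in every tree decomposition; so some bag has ≥ 4 vertices and tw(G) ≥ 3. Hence tw(G) = 3 exactly.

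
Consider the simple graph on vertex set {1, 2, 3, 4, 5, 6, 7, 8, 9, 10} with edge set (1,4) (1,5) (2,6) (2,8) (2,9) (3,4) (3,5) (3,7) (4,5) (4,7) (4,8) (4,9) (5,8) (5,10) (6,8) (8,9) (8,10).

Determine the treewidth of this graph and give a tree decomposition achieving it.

Treewidth 2.
One optimal decomposition is:
Bags: B1 = {3, 4, 5}  B2 = {4, 5, 8}  B3 = {4, 8, 9}  B4 = {3, 4, 7}  B5 = {5, 8, 10}  B6 = {2, 8, 9}  B7 = {1, 4, 5}  B8 = {2, 6, 8}
Tree: B1–B2, B2–B3, B1–B4, B2–B5, B3–B6, B1–B7, B6–B8

Each bag holds 3 vertices, so the decomposition has width 2, which upper-bounds the treewidth. On the other hand G contains the 3-clique {2, 8, 9}. A clique must lie in a single bag of any decomposition, so no decomposition can have width below 2. Combining the bounds, tw(G) = 2.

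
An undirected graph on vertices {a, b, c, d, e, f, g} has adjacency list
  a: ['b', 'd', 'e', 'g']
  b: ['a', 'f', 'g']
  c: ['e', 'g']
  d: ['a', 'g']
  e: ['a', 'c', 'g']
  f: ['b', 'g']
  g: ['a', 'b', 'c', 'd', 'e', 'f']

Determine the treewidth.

2

A width-2 tree decomposition is:
Bags: B1 = {a, e, g}  B2 = {a, d, g}  B3 = {a, b, g}  B4 = {c, e, g}  B5 = {b, f, g}
Tree: B1–B2, B1–B3, B1–B4, B3–B5
The largest bag has 3 vertices, giving width 2; this decomposition certifies tw(G) ≤ 2. Conversely, {a, d, g} is a clique of size 3, and the vertices of any clique must share a bag in every tree decomposition; so some bag has ≥ 3 vertices and tw(G) ≥ 2. The upper and lower bounds meet at 2, so that is the treewidth.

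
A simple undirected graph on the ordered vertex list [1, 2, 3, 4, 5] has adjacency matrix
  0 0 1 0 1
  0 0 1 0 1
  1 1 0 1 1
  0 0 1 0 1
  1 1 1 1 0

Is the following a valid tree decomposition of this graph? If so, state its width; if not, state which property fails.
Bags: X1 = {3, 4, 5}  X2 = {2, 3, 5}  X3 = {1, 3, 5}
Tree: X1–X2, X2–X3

Checking the three conditions: (i) the bags cover all of {1, 2, 3, 4, 5}; (ii) for each edge, some bag contains both endpoints; (iii) the bags containing any fixed vertex form a subtree. All hold, so the decomposition is valid with width 3 − 1 = 2.

Yes; width 2.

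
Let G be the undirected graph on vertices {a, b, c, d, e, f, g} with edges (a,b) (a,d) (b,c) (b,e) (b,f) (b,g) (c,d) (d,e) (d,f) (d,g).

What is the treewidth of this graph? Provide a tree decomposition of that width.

Each bag holds 3 vertices, so the decomposition has width 2, which upper-bounds the treewidth. Since b–a–d–e–b is a cycle in G, G is not acyclic. Forests are exactly the graphs of treewidth ≤ 1, so tw(G) ≥ 2. Therefore the treewidth is 2.

Treewidth 2.
One such decomposition:
Bags: B1 = {a, b, d}  B2 = {b, d, e}  B3 = {b, d, f}  B4 = {b, c, d}  B5 = {b, d, g}
Tree: B1–B2, B2–B3, B3–B4, B4–B5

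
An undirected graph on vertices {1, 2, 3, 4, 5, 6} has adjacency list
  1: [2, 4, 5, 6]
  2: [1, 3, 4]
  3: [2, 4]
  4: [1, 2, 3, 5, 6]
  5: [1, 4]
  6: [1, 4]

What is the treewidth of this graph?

2

A width-2 tree decomposition is:
Bags: B1 = {2, 3, 4}  B2 = {1, 2, 4}  B3 = {1, 4, 6}  B4 = {1, 4, 5}
Tree: B1–B2, B2–B3, B2–B4
The largest bag has 3 vertices, giving width 2; this decomposition certifies tw(G) ≤ 2. On the other hand G contains the 3-clique {1, 2, 4}. A clique must lie in a single bag of any decomposition, so no decomposition can have width below 2. Therefore the treewidth is 2.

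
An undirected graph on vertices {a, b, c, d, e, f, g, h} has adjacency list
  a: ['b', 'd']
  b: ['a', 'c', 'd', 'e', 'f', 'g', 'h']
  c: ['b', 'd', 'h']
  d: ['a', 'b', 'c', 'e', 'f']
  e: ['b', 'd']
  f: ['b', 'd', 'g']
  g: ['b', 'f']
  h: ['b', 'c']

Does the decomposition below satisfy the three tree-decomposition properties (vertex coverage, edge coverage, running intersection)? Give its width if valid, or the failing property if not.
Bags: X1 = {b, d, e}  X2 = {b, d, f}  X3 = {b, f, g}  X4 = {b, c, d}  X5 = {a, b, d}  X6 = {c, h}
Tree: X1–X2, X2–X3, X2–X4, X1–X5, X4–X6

No — edge (b,h) lies in no bag.

A tree decomposition must satisfy three properties: every vertex lies in some bag; for every edge, both endpoints lie together in some bag; and for every vertex, the bags containing it form a connected subtree. Here edge (b,h) lies in no bag, so the decomposition is invalid.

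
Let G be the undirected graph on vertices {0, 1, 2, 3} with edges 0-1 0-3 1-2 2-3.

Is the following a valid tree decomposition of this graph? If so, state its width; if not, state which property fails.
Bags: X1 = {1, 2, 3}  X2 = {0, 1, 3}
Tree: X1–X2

Yes; width 2.

Vertex coverage: the bags together contain {0, 1, 2, 3}, the full vertex set. Edge coverage: each edge of G has both endpoints in at least one bag. Running intersection: for every vertex, the bags containing it form a connected subtree. All three properties hold, so this is a valid tree decomposition of width max|bag| − 1 = 2, and hence tw(G) ≤ 2.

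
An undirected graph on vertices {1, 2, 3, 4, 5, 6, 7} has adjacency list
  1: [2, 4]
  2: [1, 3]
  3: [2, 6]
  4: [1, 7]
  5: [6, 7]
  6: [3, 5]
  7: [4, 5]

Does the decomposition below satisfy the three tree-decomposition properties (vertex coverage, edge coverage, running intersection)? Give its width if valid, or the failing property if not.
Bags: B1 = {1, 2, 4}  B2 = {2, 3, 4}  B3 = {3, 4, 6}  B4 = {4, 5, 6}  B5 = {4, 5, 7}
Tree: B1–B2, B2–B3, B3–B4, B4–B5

Yes; width 2.

Every vertex of G appears in some bag (union = {1, 2, 3, 4, 5, 6, 7}); every edge is covered by a bag; and for each vertex v the set of bags containing v is connected in the bag tree. The decomposition is therefore valid. The largest bag has 3 vertices, so the width is 2.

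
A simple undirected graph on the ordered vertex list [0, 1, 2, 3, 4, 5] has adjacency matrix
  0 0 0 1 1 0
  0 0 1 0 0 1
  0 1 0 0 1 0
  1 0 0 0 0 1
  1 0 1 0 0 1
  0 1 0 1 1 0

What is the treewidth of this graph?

A width-2 tree decomposition is:
Bags: B1 = {0, 3, 4}  B2 = {3, 4, 5}  B3 = {2, 4, 5}  B4 = {1, 2, 5}
Tree: B1–B2, B2–B3, B3–B4
The largest bag has 3 vertices, giving width 2; this decomposition certifies tw(G) ≤ 2. Since 0–3–5–4–0 is a cycle in G, G is not acyclic. Forests are exactly the graphs of treewidth ≤ 1, so tw(G) ≥ 2. Therefore the treewidth is 2.

2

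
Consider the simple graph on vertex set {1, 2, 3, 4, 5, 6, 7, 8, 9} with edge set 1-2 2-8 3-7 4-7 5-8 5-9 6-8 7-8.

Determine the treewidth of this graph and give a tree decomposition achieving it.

Every bag has size at most 2, so the width is 2 − 1 = 1 and tw(G) ≤ 1. Any graph with an edge has treewidth ≥ 1, and G has the edge 8–6. Hence tw(G) = 1 exactly.

Treewidth 1.
One optimal decomposition is:
Bags: B1 = {6, 8}  B2 = {5, 8}  B3 = {2, 8}  B4 = {7, 8}  B5 = {1, 2}  B6 = {5, 9}  B7 = {4, 7}  B8 = {3, 7}
Tree: B1–B2, B2–B3, B1–B4, B3–B5, B2–B6, B4–B7, B7–B8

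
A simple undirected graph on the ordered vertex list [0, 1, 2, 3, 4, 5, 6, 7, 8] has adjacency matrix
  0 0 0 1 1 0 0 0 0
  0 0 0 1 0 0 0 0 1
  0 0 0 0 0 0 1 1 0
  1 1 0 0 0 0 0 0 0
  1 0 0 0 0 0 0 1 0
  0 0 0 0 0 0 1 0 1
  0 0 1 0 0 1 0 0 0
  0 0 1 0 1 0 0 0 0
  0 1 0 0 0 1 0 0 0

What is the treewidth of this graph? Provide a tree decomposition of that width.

Every bag has size at most 3, so the width is 3 − 1 = 2 and tw(G) ≤ 2. Since 2–7–4–0–3–1–8–5–6–2 is a cycle in G, G is not acyclic. Forests are exactly the graphs of treewidth ≤ 1, so tw(G) ≥ 2. The upper and lower bounds meet at 2, so that is the treewidth.

Treewidth 2.
One such decomposition:
Bags: B1 = {2, 4, 7}  B2 = {0, 2, 4}  B3 = {0, 2, 3}  B4 = {1, 2, 3}  B5 = {1, 2, 8}  B6 = {2, 5, 8}  B7 = {2, 5, 6}
Tree: B1–B2, B2–B3, B3–B4, B4–B5, B5–B6, B6–B7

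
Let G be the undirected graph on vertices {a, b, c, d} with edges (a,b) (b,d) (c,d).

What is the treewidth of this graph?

1

A width-1 tree decomposition is:
Bags: B1 = {c, d}  B2 = {b, d}  B3 = {a, b}
Tree: B1–B2, B2–B3
The largest bag has 2 vertices, giving width 1; this decomposition certifies tw(G) ≤ 1. G has an edge, so its treewidth is at least 1. Combining the bounds, tw(G) = 1.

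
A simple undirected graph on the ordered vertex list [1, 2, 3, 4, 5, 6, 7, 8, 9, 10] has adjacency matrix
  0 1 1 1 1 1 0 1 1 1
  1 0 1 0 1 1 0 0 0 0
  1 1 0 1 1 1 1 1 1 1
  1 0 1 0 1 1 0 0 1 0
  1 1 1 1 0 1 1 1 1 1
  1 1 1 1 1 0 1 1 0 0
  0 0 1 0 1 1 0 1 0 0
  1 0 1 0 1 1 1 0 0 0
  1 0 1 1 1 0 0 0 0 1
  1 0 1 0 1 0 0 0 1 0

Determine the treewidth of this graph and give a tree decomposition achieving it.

Each bag holds 5 vertices, so the decomposition has width 4, which upper-bounds the treewidth. Conversely, {1, 3, 5, 9, 10} is a clique of size 5, and the vertices of any clique must share a bag in every tree decomposition; so some bag has ≥ 5 vertices and tw(G) ≥ 4. Hence tw(G) = 4 exactly.

Treewidth 4.
One such decomposition:
Bags: B1 = {1, 3, 4, 5, 9}  B2 = {1, 3, 4, 5, 6}  B3 = {1, 3, 5, 6, 8}  B4 = {1, 2, 3, 5, 6}  B5 = {1, 3, 5, 9, 10}  B6 = {3, 5, 6, 7, 8}
Tree: B1–B2, B2–B3, B2–B4, B1–B5, B3–B6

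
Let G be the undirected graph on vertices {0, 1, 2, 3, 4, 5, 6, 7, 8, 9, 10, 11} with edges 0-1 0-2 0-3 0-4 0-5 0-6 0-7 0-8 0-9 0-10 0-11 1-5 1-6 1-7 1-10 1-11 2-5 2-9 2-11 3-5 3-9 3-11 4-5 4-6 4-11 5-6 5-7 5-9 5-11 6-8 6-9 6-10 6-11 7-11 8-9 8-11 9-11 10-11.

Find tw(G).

A width-4 tree decomposition is:
Bags: B1 = {0, 1, 5, 6, 11}  B2 = {0, 1, 6, 10, 11}  B3 = {0, 5, 6, 9, 11}  B4 = {0, 4, 5, 6, 11}  B5 = {0, 1, 5, 7, 11}  B6 = {0, 2, 5, 9, 11}  B7 = {0, 6, 8, 9, 11}  B8 = {0, 3, 5, 9, 11}
Tree: B1–B2, B1–B3, B3–B4, B1–B5, B3–B6, B3–B7, B6–B8
The largest bag has 5 vertices, giving width 4; this decomposition certifies tw(G) ≤ 4. Conversely, {0, 6, 8, 9, 11} is a clique of size 5, and the vertices of any clique must share a bag in every tree decomposition; so some bag has ≥ 5 vertices and tw(G) ≥ 4. Hence tw(G) = 4 exactly.

4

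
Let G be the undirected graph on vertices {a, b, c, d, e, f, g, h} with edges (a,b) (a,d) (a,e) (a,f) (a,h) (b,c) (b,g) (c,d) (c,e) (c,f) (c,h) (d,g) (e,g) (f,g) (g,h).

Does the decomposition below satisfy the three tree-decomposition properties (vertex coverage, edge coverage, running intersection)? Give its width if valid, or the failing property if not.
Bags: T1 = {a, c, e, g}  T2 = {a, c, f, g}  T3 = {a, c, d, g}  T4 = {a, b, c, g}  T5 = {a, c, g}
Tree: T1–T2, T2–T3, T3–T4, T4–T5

A tree decomposition must satisfy three properties: every vertex lies in some bag; for every edge, both endpoints lie together in some bag; and for every vertex, the bags containing it form a connected subtree. Here vertex h appears in no bag, so the decomposition is invalid.

No — vertex h appears in no bag.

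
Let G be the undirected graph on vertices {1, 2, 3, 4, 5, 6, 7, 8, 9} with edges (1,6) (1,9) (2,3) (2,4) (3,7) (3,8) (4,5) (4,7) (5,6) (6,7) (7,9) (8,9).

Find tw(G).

3

A width-3 tree decomposition is:
Bags: B1 = {2, 3, 4, 8}  B2 = {3, 4, 7, 8}  B3 = {4, 7, 8, 9}  B4 = {4, 5, 7, 9}  B5 = {5, 6, 7, 9}  B6 = {1, 5, 6, 9}
Tree: B1–B2, B2–B3, B3–B4, B4–B5, B5–B6
Every bag has size at most 4, so the width is 4 − 1 = 3 and tw(G) ≤ 3. For the lower bound: the 4 vertex sets {2,3,8}, {4}, {7}, {1,5,6,9} are disjoint, each induces a connected subgraph, and every pair is joined by at least one edge of G. Contracting each set to a single vertex therefore yields K_{4} as a minor, and since treewidth is minor-monotone, tw(G) ≥ tw(K_{4}) = 3. Combining the bounds, tw(G) = 3.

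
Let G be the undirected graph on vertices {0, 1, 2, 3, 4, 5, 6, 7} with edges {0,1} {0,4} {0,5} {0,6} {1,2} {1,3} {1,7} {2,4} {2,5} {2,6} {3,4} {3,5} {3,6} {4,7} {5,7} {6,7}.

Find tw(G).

A width-4 tree decomposition is:
Bags: B1 = {0, 1, 2, 3, 7}  B2 = {0, 2, 3, 6, 7}  B3 = {0, 2, 3, 4, 7}  B4 = {0, 2, 3, 5, 7}
Tree: B1–B2, B2–B3, B3–B4
Each bag holds 5 vertices, so the decomposition has width 4, which upper-bounds the treewidth. For the lower bound: the 5 vertex sets {1,7}, {3,6}, {0,4}, {2}, {5} are disjoint, each induces a connected subgraph, and every pair is joined by at least one edge of G. Contracting each set to a single vertex therefore yields K_{5} as a minor, and since treewidth is minor-monotone, tw(G) ≥ tw(K_{5}) = 4. Therefore the treewidth is 4.

4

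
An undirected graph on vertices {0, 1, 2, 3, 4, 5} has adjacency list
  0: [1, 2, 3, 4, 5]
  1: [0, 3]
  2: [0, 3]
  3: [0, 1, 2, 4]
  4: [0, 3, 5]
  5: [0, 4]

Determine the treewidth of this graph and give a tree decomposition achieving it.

Treewidth 2.
One optimal decomposition is:
Bags: B1 = {0, 4, 5}  B2 = {0, 3, 4}  B3 = {0, 1, 3}  B4 = {0, 2, 3}
Tree: B1–B2, B2–B3, B3–B4

The largest bag has 3 vertices, giving width 2; this decomposition certifies tw(G) ≤ 2. Conversely, {0, 1, 3} is a clique of size 3, and the vertices of any clique must share a bag in every tree decomposition; so some bag has ≥ 3 vertices and tw(G) ≥ 2. The upper and lower bounds meet at 2, so that is the treewidth.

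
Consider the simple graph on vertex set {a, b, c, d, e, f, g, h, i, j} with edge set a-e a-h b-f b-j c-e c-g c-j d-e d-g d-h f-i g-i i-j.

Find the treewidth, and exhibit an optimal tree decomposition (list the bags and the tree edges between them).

Treewidth 2.
Bags: B1 = {b, f, j}  B2 = {f, i, j}  B3 = {c, i, j}  B4 = {c, g, i}  B5 = {c, e, g}  B6 = {d, e, g}  B7 = {a, d, e}  B8 = {a, d, h}
Tree: B1–B2, B2–B3, B3–B4, B4–B5, B5–B6, B6–B7, B7–B8

Every bag has size at most 3, so the width is 3 − 1 = 2 and tw(G) ≤ 2. The edges b–f–i–j–b form a cycle, so G is not a tree and its treewidth is at least 2. The upper and lower bounds meet at 2, so that is the treewidth.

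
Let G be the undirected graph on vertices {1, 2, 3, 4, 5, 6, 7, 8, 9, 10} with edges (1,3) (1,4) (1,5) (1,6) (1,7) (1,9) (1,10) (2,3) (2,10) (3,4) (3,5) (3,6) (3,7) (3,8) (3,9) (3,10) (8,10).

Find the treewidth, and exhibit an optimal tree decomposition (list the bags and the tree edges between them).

Every bag has size at most 3, so the width is 3 − 1 = 2 and tw(G) ≤ 2. On the other hand G contains the 3-clique {3, 8, 10}. A clique must lie in a single bag of any decomposition, so no decomposition can have width below 2. Combining the bounds, tw(G) = 2.

Treewidth 2.
Bags: B1 = {1, 3, 10}  B2 = {1, 3, 9}  B3 = {1, 3, 7}  B4 = {1, 3, 6}  B5 = {1, 3, 4}  B6 = {2, 3, 10}  B7 = {1, 3, 5}  B8 = {3, 8, 10}
Tree: B1–B2, B1–B3, B3–B4, B1–B5, B1–B6, B4–B7, B1–B8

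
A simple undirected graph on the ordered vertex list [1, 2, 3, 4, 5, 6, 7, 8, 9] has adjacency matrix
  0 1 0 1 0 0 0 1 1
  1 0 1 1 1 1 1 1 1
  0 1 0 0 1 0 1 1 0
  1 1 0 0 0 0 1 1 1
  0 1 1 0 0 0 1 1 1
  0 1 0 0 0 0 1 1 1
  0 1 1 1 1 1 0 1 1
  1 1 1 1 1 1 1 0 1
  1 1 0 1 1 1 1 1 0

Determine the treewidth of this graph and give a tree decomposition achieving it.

Each bag holds 5 vertices, so the decomposition has width 4, which upper-bounds the treewidth. For the lower bound, the 5 vertices {1, 2, 4, 8, 9} are pairwise adjacent, and any tree decomposition puts a clique entirely inside one bag — forcing width ≥ 4. The upper and lower bounds meet at 4, so that is the treewidth.

Treewidth 4.
One optimal decomposition is:
Bags: B1 = {2, 5, 7, 8, 9}  B2 = {2, 4, 7, 8, 9}  B3 = {2, 3, 5, 7, 8}  B4 = {2, 6, 7, 8, 9}  B5 = {1, 2, 4, 8, 9}
Tree: B1–B2, B1–B3, B1–B4, B2–B5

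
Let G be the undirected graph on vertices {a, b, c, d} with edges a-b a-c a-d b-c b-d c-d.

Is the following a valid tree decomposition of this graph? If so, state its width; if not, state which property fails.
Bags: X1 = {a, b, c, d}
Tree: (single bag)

Yes; width 3.

Every vertex of G appears in some bag (union = {a, b, c, d}); every edge is covered by a bag; and for each vertex v the set of bags containing v is connected in the bag tree. The decomposition is therefore valid. The largest bag has 4 vertices, so the width is 3.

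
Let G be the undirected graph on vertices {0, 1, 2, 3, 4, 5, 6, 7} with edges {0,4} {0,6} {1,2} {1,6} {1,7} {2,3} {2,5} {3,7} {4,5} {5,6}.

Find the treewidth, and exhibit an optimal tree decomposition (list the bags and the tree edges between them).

Each bag holds 3 vertices, so the decomposition has width 2, which upper-bounds the treewidth. Since 0–4–5–6–0 is a cycle in G, G is not acyclic. Forests are exactly the graphs of treewidth ≤ 1, so tw(G) ≥ 2. Hence tw(G) = 2 exactly.

Treewidth 2.
One optimal decomposition is:
Bags: B1 = {0, 4, 6}  B2 = {4, 5, 6}  B3 = {1, 5, 6}  B4 = {1, 2, 5}  B5 = {1, 2, 7}  B6 = {2, 3, 7}
Tree: B1–B2, B2–B3, B3–B4, B4–B5, B5–B6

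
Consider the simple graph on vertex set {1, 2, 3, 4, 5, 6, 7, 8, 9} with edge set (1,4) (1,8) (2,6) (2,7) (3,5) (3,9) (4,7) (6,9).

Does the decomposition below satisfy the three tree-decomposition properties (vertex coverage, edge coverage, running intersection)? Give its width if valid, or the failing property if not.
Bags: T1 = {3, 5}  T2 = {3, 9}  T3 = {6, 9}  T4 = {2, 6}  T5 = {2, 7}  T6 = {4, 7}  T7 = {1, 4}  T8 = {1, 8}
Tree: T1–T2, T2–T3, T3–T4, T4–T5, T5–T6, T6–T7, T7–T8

Every vertex of G appears in some bag (union = {1, 2, 3, 4, 5, 6, 7, 8, 9}); every edge is covered by a bag; and for each vertex v the set of bags containing v is connected in the bag tree. The decomposition is therefore valid. The largest bag has 2 vertices, so the width is 1.

Yes; width 1.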